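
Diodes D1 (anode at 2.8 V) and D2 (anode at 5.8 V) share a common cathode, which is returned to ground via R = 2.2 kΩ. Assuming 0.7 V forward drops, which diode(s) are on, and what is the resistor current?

Assume both conduct. Then node N would need to be at both 2.8−0.7 = 2.1 V and 5.8−0.7 = 5.1 V, which is impossible.
Assume only D2 conducts: V_N = 5.8 − 0.7 = 5.1 V, so I_R = 5.1/2.2 = 2.32 mA.
Check D1: its anode-to-cathode voltage is 2.8 − 5.1 = -2.3 V < 0.7 V, so it is off. The assumption is consistent.

Only D2 conducts; I_R ≈ 2.3 mA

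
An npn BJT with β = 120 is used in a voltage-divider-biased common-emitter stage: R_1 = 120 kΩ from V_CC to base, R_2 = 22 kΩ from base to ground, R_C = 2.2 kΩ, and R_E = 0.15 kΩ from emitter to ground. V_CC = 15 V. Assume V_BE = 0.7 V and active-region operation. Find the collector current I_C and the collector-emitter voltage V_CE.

Thevenize the base divider: V_Th = V_CC·R_2/(R_1+R_2) = 15×22/142 = 2.32 V, R_Th = R_1‖R_2 = 18.6 kΩ.
Base-emitter loop: V_Th = I_B·R_Th + V_BE + (β+1)I_B·R_E, so I_B = (2.32 − 0.7) / (18.6 + 121×0.15) = 0.0442 mA.
I_C = β·I_B = 120×0.0442 = 5.3 mA, and I_E = (β+1)I_B = 5.35 mA.
V_CE = V_CC − I_C·R_C − I_E·R_E = 15 − 5.3×2.2 − 5.35×0.15 = 2.53 V.
V_CE = 2.53 V > 0.2 V confirms active-region operation.

I_C ≈ 5.3 mA, V_CE ≈ 2.5 V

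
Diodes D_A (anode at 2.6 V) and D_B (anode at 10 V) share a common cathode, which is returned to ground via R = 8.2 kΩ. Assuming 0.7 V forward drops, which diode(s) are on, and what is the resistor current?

Only D_B conducts; I_R ≈ 1.1 mA

Assume both conduct. Then node N would need to be at both 2.6−0.7 = 1.9 V and 10−0.7 = 9.3 V, which is impossible.
Assume only D_B conducts: V_N = 10 − 0.7 = 9.3 V, so I_R = 9.3/8.2 = 1.13 mA.
Check D_A: its anode-to-cathode voltage is 2.6 − 9.3 = -6.7 V < 0.7 V, so it is off. The assumption is consistent.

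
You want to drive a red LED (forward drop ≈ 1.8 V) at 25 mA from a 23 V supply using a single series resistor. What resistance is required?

The resistor drops V_S − V_D = 23 − 1.8 = 21.2 V at 25 mA.
R = 21.2 V / 25 mA = 0.848 kΩ.

R ≈ 0.85 kΩ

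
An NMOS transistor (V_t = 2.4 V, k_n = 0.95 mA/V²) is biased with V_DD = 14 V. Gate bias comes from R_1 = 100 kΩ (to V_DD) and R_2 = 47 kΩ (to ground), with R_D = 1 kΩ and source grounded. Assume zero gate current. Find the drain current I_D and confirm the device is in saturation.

V_G = V_DD·R_2/(R_1+R_2) = 14×47/147 = 4.48 V. With the source grounded, V_GS = V_G = 4.48 V.
Assume saturation: I_D = (k_n/2)(V_GS − V_t)² = (0.95/2)×(4.48 − 2.4)² = 0.475×2.08² = 2.05 mA.
V_DS = V_DD − I_D·R_D = 14 − 2.05×1 = 12 V.
Saturation requires V_DS ≥ V_GS − V_t = 2.08 V; 12 ≥ 2.08 ✓.

I_D ≈ 2 mA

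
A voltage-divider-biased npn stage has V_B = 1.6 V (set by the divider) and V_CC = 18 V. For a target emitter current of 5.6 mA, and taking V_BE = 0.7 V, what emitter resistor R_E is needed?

R_E ≈ 0.16 kΩ

V_E = V_B − V_BE = 1.6 − 0.7 = 0.9 V.
R_E = V_E / I_E = 0.9 / 5.6 = 0.161 kΩ.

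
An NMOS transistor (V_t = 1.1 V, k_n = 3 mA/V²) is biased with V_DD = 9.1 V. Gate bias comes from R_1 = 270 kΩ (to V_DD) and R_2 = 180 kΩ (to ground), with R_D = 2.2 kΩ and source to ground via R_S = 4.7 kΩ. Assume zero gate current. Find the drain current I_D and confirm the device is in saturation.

V_G = V_DD·R_2/(R_1+R_2) = 9.1×180/450 = 3.64 V.
Assume saturation: I_D = (k_n/2)(V_GS − V_t)² with V_GS = V_G − I_D·R_S = 3.64 − 4.7·I_D.
Substituting gives 33.1·I_D² − 36.8·I_D + 9.68 = 0, with roots I_D = 0.427 or 0.684 mA.
The root I_D = 0.684 mA gives V_GS = 0.425 V ≤ V_t, so take I_D = 0.427 mA.
Then V_GS = 1.63 V and V_DS = V_DD − I_D(R_D+R_S) = 9.1 − 0.427×6.9 = 6.15 V.
Saturation requires V_DS ≥ V_GS − V_t = 0.533 V; 6.15 ≥ 0.533 ✓.

I_D ≈ 0.43 mA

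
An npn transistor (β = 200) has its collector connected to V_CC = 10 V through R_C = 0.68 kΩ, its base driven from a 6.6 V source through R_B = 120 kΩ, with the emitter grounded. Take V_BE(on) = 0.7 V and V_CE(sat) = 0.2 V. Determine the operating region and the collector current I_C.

Assume active. Base-emitter loop: I_B = (V_BB − V_BE)/R_B = (6.6 − 0.7)/120 = 0.0492 mA.
I_C = β·I_B = 200×0.0492 = 9.83 mA.
V_CE = V_CC − I_C·R_C = 10 − 9.83×0.68 = 3.31 V > V_CE(sat), so the active-region assumption holds.

active; I_C ≈ 9.8 mA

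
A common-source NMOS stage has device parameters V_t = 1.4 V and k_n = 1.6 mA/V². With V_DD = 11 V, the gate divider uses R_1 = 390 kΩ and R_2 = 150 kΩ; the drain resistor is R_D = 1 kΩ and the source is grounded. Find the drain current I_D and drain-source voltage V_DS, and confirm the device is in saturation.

V_G = V_DD·R_2/(R_1+R_2) = 11×150/540 = 3.06 V. With the source grounded, V_GS = V_G = 3.06 V.
Assume saturation: I_D = (k_n/2)(V_GS − V_t)² = (1.6/2)×(3.06 − 1.4)² = 0.8×1.66² = 2.19 mA.
V_DS = V_DD − I_D·R_D = 11 − 2.19×1 = 8.81 V.
Saturation requires V_DS ≥ V_GS − V_t = 1.66 V; 8.81 ≥ 1.66 ✓.

I_D ≈ 2.2 mA, V_DS ≈ 8.8 V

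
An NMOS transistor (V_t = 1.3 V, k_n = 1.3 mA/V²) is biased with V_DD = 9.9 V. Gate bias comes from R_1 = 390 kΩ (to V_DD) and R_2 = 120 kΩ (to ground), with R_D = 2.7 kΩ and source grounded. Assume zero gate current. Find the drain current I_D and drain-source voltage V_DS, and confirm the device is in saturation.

V_G = V_DD·R_2/(R_1+R_2) = 9.9×120/510 = 2.33 V. With the source grounded, V_GS = V_G = 2.33 V.
Assume saturation: I_D = (k_n/2)(V_GS − V_t)² = (1.3/2)×(2.33 − 1.3)² = 0.65×1.03² = 0.689 mA.
V_DS = V_DD − I_D·R_D = 9.9 − 0.689×2.7 = 8.04 V.
Saturation requires V_DS ≥ V_GS − V_t = 1.03 V; 8.04 ≥ 1.03 ✓.

I_D ≈ 0.69 mA, V_DS ≈ 8 V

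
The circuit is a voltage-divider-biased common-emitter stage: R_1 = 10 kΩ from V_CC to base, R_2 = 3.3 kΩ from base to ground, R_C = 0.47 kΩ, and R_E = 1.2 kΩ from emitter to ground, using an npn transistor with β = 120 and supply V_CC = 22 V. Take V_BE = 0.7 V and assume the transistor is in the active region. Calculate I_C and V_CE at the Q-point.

I_C ≈ 3.9 mA, V_CE ≈ 16 V

Thevenize the base divider: V_Th = V_CC·R_2/(R_1+R_2) = 22×3.3/13.3 = 5.46 V, R_Th = R_1‖R_2 = 2.48 kΩ.
Base-emitter loop: V_Th = I_B·R_Th + V_BE + (β+1)I_B·R_E, so I_B = (5.46 − 0.7) / (2.48 + 121×1.2) = 0.0322 mA.
I_C = β·I_B = 120×0.0322 = 3.87 mA, and I_E = (β+1)I_B = 3.9 mA.
V_CE = V_CC − I_C·R_C − I_E·R_E = 22 − 3.87×0.47 − 3.9×1.2 = 15.5 V.
V_CE = 15.5 V > 0.2 V confirms active-region operation.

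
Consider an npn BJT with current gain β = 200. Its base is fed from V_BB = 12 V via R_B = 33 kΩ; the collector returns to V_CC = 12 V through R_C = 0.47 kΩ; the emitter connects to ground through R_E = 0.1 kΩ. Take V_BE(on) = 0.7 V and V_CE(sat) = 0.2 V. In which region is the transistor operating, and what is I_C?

Assume active: I_B = (12 − 0.7)/(33 + 201×0.1) = 0.213 mA, I_C = β·I_B = 42.6 mA.
Then V_CE = 12 − 42.6×0.47 − 42.8×0.1 = -12.3 V < 0.2 V — the active assumption fails.
Re-solve with V_CE = 0.2 V. KCL at the emitter: V_E/R_E = (V_BB−0.7−V_E)/R_B + (V_CC−0.2−V_E)/R_C, giving V_E = 2.09 V.
I_C = (V_CC − 0.2 − V_E)/R_C = (11.8 − 2.09)/0.47 = 20.7 mA.
Check: I_B = (11.3 − 2.09)/33 = 0.279 mA, and β·I_B = 55.8 mA > I_C, confirming saturation.

saturation; I_C ≈ 21 mA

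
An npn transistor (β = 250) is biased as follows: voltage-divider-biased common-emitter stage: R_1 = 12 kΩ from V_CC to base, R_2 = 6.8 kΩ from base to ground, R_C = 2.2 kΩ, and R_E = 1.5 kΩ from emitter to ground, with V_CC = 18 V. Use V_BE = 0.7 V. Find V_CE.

Thevenize the base divider: V_Th = V_CC·R_2/(R_1+R_2) = 18×6.8/18.8 = 6.51 V, R_Th = R_1‖R_2 = 4.34 kΩ.
Base-emitter loop: V_Th = I_B·R_Th + V_BE + (β+1)I_B·R_E, so I_B = (6.51 − 0.7) / (4.34 + 251×1.5) = 0.0153 mA.
I_C = β·I_B = 250×0.0153 = 3.81 mA, and I_E = (β+1)I_B = 3.83 mA.
V_CE = V_CC − I_C·R_C − I_E·R_E = 18 − 3.81×2.2 − 3.83×1.5 = 3.86 V.
V_CE = 3.86 V > 0.2 V confirms active-region operation.

V_CE ≈ 3.9 V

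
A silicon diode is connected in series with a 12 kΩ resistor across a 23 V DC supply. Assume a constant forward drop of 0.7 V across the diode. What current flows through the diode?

I ≈ 1.9 mA

KVL around the loop: 23 = V_D + I·R = 0.7 + I × 12 kΩ.
So I = (23 − 0.7) / 12 kΩ = 22.3 / 12 = 1.86 mA.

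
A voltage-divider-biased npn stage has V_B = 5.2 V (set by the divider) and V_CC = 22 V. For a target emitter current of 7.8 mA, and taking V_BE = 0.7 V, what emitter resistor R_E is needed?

V_E = V_B − V_BE = 5.2 − 0.7 = 4.5 V.
R_E = V_E / I_E = 4.5 / 7.8 = 0.577 kΩ.

R_E ≈ 0.58 kΩ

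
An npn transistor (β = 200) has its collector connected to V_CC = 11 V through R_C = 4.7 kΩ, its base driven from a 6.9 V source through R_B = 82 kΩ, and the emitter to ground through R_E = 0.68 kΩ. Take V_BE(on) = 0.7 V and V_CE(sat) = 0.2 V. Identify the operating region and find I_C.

saturation; I_C ≈ 2 mA

Assume active: I_B = (6.9 − 0.7)/(82 + 201×0.68) = 0.0284 mA, I_C = β·I_B = 5.67 mA.
Then V_CE = 11 − 5.67×4.7 − 5.7×0.68 = -19.5 V < 0.2 V — the active assumption fails.
Re-solve with V_CE = 0.2 V. KCL at the emitter: V_E/R_E = (V_BB−0.7−V_E)/R_B + (V_CC−0.2−V_E)/R_C, giving V_E = 1.4 V.
I_C = (V_CC − 0.2 − V_E)/R_C = (10.8 − 1.4)/4.7 = 2 mA.
Check: I_B = (6.2 − 1.4)/82 = 0.0585 mA, and β·I_B = 11.7 mA > I_C, confirming saturation.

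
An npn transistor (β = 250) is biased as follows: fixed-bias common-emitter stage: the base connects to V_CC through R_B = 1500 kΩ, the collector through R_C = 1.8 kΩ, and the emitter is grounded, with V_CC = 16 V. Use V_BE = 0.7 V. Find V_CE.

Base loop: V_CC = I_B·R_B + V_BE, so I_B = (16 − 0.7)/1500 kΩ = 0.0102 mA.
In the active region I_C = β·I_B = 250 × 0.0102 = 2.55 mA.
Collector loop: V_CE = V_CC − I_C·R_C = 16 − 2.55×1.8 = 11.4 V.
Since V_CE = 11.4 V > V_CE(sat) ≈ 0.2 V, the transistor is in the active region as assumed.

V_CE ≈ 11 V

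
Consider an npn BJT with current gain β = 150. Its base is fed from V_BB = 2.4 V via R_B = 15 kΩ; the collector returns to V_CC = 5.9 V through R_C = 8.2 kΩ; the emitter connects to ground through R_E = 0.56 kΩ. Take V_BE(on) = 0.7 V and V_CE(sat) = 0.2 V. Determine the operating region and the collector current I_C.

saturation; I_C ≈ 0.65 mA

Assume active: I_B = (2.4 − 0.7)/(15 + 151×0.56) = 0.0171 mA, I_C = β·I_B = 2.56 mA.
Then V_CE = 5.9 − 2.56×8.2 − 2.58×0.56 = -16.5 V < 0.2 V — the active assumption fails.
Re-solve with V_CE = 0.2 V. KCL at the emitter: V_E/R_E = (V_BB−0.7−V_E)/R_B + (V_CC−0.2−V_E)/R_C, giving V_E = 0.409 V.
I_C = (V_CC − 0.2 − V_E)/R_C = (5.7 − 0.409)/8.2 = 0.645 mA.
Check: I_B = (1.7 − 0.409)/15 = 0.086 mA, and β·I_B = 12.9 mA > I_C, confirming saturation.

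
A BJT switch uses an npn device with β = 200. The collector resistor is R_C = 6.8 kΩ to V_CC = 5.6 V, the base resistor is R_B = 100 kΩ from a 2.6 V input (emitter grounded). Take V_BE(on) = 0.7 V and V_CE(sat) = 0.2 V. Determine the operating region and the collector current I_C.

Assume active: I_B = (2.6 − 0.7)/100 = 0.019 mA, giving I_C = β·I_B = 3.8 mA.
But then V_CE = 5.6 − 3.8×6.8 = -20.2 V < V_CE(sat) = 0.2 V — impossible in the active region.
So the transistor is saturated. With V_CE = 0.2 V, I_C = (V_CC − 0.2)/R_C = 5.4/6.8 = 0.794 mA.
Check: β·I_B = 3.8 mA > I_C = 0.794 mA, confirming saturation.

saturation; I_C ≈ 0.79 mA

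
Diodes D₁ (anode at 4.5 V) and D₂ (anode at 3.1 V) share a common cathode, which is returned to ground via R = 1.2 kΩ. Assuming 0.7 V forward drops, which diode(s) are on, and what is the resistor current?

Assume both conduct. Then node N would need to be at both 4.5−0.7 = 3.8 V and 3.1−0.7 = 2.4 V, which is impossible.
Assume only D₁ conducts: V_N = 4.5 − 0.7 = 3.8 V, so I_R = 3.8/1.2 = 3.17 mA.
Check D₂: its anode-to-cathode voltage is 3.1 − 3.8 = -0.7 V < 0.7 V, so it is off. The assumption is consistent.

Only D₁ conducts; I_R ≈ 3.2 mA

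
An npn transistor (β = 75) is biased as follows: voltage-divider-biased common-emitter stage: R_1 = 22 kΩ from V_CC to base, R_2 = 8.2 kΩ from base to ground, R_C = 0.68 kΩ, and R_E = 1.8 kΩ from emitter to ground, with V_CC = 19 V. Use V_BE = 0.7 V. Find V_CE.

V_CE ≈ 13 V

Thevenize the base divider: V_Th = V_CC·R_2/(R_1+R_2) = 19×8.2/30.2 = 5.16 V, R_Th = R_1‖R_2 = 5.97 kΩ.
Base-emitter loop: V_Th = I_B·R_Th + V_BE + (β+1)I_B·R_E, so I_B = (5.16 − 0.7) / (5.97 + 76×1.8) = 0.0312 mA.
I_C = β·I_B = 75×0.0312 = 2.34 mA, and I_E = (β+1)I_B = 2.37 mA.
V_CE = V_CC − I_C·R_C − I_E·R_E = 19 − 2.34×0.68 − 2.37×1.8 = 13.1 V.
V_CE = 13.1 V > 0.2 V confirms active-region operation.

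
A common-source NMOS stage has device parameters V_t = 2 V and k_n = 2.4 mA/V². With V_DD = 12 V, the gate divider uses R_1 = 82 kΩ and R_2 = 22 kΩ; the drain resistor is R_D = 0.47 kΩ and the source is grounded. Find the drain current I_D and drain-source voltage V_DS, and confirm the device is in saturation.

V_G = V_DD·R_2/(R_1+R_2) = 12×22/104 = 2.54 V. With the source grounded, V_GS = V_G = 2.54 V.
Assume saturation: I_D = (k_n/2)(V_GS − V_t)² = (2.4/2)×(2.54 − 2)² = 1.2×0.538² = 0.348 mA.
V_DS = V_DD − I_D·R_D = 12 − 0.348×0.47 = 11.8 V.
Saturation requires V_DS ≥ V_GS − V_t = 0.538 V; 11.8 ≥ 0.538 ✓.

I_D ≈ 0.35 mA, V_DS ≈ 12 V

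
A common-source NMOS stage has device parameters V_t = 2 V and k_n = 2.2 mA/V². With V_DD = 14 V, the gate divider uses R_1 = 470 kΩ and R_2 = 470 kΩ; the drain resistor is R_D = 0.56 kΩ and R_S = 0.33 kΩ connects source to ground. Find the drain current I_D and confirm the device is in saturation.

V_G = V_DD·R_2/(R_1+R_2) = 14×470/940 = 7 V.
Assume saturation: I_D = (k_n/2)(V_GS − V_t)² with V_GS = V_G − I_D·R_S = 7 − 0.33·I_D.
Substituting gives 0.12·I_D² − 4.63·I_D + 27.5 = 0, with roots I_D = 7.33 or 31.3 mA.
The root I_D = 31.3 mA gives V_GS = -3.34 V ≤ V_t, so take I_D = 7.33 mA.
Then V_GS = 4.58 V and V_DS = V_DD − I_D(R_D+R_S) = 14 − 7.33×0.89 = 7.48 V.
Saturation requires V_DS ≥ V_GS − V_t = 2.58 V; 7.48 ≥ 2.58 ✓.

I_D ≈ 7.3 mA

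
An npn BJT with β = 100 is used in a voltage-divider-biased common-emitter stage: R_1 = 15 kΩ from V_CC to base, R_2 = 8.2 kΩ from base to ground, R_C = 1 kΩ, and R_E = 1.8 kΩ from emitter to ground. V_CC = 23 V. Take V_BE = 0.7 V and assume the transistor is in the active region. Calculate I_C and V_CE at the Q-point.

Thevenize the base divider: V_Th = V_CC·R_2/(R_1+R_2) = 23×8.2/23.2 = 8.13 V, R_Th = R_1‖R_2 = 5.3 kΩ.
Base-emitter loop: V_Th = I_B·R_Th + V_BE + (β+1)I_B·R_E, so I_B = (8.13 − 0.7) / (5.3 + 101×1.8) = 0.0397 mA.
I_C = β·I_B = 100×0.0397 = 3.97 mA, and I_E = (β+1)I_B = 4.01 mA.
V_CE = V_CC − I_C·R_C − I_E·R_E = 23 − 3.97×1 − 4.01×1.8 = 11.8 V.
V_CE = 11.8 V > 0.2 V confirms active-region operation.

I_C ≈ 4 mA, V_CE ≈ 12 V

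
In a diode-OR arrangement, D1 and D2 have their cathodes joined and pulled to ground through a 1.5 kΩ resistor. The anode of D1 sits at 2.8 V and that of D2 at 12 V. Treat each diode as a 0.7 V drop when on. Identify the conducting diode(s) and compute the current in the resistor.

Only D2 conducts; I_R ≈ 7.5 mA

Assume both conduct. Then node N would need to be at both 2.8−0.7 = 2.1 V and 12−0.7 = 11.3 V, which is impossible.
Assume only D2 conducts: V_N = 12 − 0.7 = 11.3 V, so I_R = 11.3/1.5 = 7.53 mA.
Check D1: its anode-to-cathode voltage is 2.8 − 11.3 = -8.5 V < 0.7 V, so it is off. The assumption is consistent.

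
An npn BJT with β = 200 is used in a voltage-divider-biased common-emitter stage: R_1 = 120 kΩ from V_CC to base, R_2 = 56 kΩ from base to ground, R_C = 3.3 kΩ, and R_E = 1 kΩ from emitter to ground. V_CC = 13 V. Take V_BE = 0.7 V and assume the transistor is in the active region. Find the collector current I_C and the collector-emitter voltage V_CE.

Thevenize the base divider: V_Th = V_CC·R_2/(R_1+R_2) = 13×56/176 = 4.14 V, R_Th = R_1‖R_2 = 38.2 kΩ.
Base-emitter loop: V_Th = I_B·R_Th + V_BE + (β+1)I_B·R_E, so I_B = (4.14 − 0.7) / (38.2 + 201×1) = 0.0144 mA.
I_C = β·I_B = 200×0.0144 = 2.87 mA, and I_E = (β+1)I_B = 2.89 mA.
V_CE = V_CC − I_C·R_C − I_E·R_E = 13 − 2.87×3.3 − 2.89×1 = 0.63 V.
V_CE = 0.63 V > 0.2 V confirms active-region operation.

I_C ≈ 2.9 mA, V_CE ≈ 0.63 V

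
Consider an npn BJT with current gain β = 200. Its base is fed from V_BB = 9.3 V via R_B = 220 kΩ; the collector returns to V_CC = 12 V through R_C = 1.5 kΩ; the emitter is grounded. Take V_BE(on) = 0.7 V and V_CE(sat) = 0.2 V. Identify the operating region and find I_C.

active; I_C ≈ 7.8 mA

Assume active. Base-emitter loop: I_B = (V_BB − V_BE)/R_B = (9.3 − 0.7)/220 = 0.0391 mA.
I_C = β·I_B = 200×0.0391 = 7.82 mA.
V_CE = V_CC − I_C·R_C = 12 − 7.82×1.5 = 0.273 V > V_CE(sat), so the active-region assumption holds.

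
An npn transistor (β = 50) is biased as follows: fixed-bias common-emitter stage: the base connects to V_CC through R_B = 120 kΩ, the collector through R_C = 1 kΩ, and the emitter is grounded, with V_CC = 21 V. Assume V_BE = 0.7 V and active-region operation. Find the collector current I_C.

Base loop: V_CC = I_B·R_B + V_BE, so I_B = (21 − 0.7)/120 kΩ = 0.169 mA.
In the active region I_C = β·I_B = 50 × 0.169 = 8.46 mA.
Collector loop: V_CE = V_CC − I_C·R_C = 21 − 8.46×1 = 12.5 V.
Since V_CE = 12.5 V > V_CE(sat) ≈ 0.2 V, the transistor is in the active region as assumed.

I_C ≈ 8.5 mA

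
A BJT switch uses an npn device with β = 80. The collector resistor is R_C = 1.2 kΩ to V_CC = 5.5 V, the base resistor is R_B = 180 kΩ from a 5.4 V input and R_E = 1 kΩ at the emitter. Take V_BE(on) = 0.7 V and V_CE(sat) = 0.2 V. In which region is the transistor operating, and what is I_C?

Assume active. Base-emitter loop: I_B = (V_BB − V_BE)/(R_B + (β+1)R_E) = (5.4 − 0.7)/(180 + 81×1) = 0.018 mA.
I_C = β·I_B = 80×0.018 = 1.44 mA.
V_CE = V_CC − I_C·R_C − I_E·R_E = 5.5 − 1.44×1.2 − 1.46×1 = 2.31 V > V_CE(sat), so the active-region assumption holds.

active; I_C ≈ 1.4 mA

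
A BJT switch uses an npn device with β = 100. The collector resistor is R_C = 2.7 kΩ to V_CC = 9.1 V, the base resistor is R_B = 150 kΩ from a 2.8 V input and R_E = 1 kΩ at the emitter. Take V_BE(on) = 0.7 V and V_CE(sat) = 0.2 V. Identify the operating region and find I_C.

Assume active. Base-emitter loop: I_B = (V_BB − V_BE)/(R_B + (β+1)R_E) = (2.8 − 0.7)/(150 + 101×1) = 0.00837 mA.
I_C = β·I_B = 100×0.00837 = 0.837 mA.
V_CE = V_CC − I_C·R_C − I_E·R_E = 9.1 − 0.837×2.7 − 0.845×1 = 6 V > V_CE(sat), so the active-region assumption holds.

active; I_C ≈ 0.84 mA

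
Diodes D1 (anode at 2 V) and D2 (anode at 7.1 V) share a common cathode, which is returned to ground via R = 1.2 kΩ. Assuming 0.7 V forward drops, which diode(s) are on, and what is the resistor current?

Only D2 conducts; I_R ≈ 5.3 mA

Assume both conduct. Then node N would need to be at both 2−0.7 = 1.3 V and 7.1−0.7 = 6.4 V, which is impossible.
Assume only D2 conducts: V_N = 7.1 − 0.7 = 6.4 V, so I_R = 6.4/1.2 = 5.33 mA.
Check D1: its anode-to-cathode voltage is 2 − 6.4 = -4.4 V < 0.7 V, so it is off. The assumption is consistent.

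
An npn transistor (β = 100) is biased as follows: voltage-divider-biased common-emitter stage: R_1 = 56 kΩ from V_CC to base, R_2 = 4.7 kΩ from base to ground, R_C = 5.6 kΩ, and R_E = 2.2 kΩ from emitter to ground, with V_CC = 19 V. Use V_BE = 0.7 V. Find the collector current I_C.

I_C ≈ 0.34 mA

Thevenize the base divider: V_Th = V_CC·R_2/(R_1+R_2) = 19×4.7/60.7 = 1.47 V, R_Th = R_1‖R_2 = 4.34 kΩ.
Base-emitter loop: V_Th = I_B·R_Th + V_BE + (β+1)I_B·R_E, so I_B = (1.47 − 0.7) / (4.34 + 101×2.2) = 0.0034 mA.
I_C = β·I_B = 100×0.0034 = 0.34 mA, and I_E = (β+1)I_B = 0.344 mA.
V_CE = V_CC − I_C·R_C − I_E·R_E = 19 − 0.34×5.6 − 0.344×2.2 = 16.3 V.
V_CE = 16.3 V > 0.2 V confirms active-region operation.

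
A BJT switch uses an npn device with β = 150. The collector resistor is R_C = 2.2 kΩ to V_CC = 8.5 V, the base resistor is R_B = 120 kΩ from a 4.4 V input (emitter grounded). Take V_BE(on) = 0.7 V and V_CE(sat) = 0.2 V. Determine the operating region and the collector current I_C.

Assume active: I_B = (4.4 − 0.7)/120 = 0.0308 mA, giving I_C = β·I_B = 4.62 mA.
But then V_CE = 8.5 − 4.62×2.2 = -1.68 V < V_CE(sat) = 0.2 V — impossible in the active region.
So the transistor is saturated. With V_CE = 0.2 V, I_C = (V_CC − 0.2)/R_C = 8.3/2.2 = 3.77 mA.
Check: β·I_B = 4.62 mA > I_C = 3.77 mA, confirming saturation.

saturation; I_C ≈ 3.8 mA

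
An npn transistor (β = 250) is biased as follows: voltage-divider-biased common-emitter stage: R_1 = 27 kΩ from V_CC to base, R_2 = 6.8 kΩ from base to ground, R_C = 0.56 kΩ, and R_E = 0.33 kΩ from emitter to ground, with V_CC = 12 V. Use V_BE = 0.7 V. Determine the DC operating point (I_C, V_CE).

Thevenize the base divider: V_Th = V_CC·R_2/(R_1+R_2) = 12×6.8/33.8 = 2.41 V, R_Th = R_1‖R_2 = 5.43 kΩ.
Base-emitter loop: V_Th = I_B·R_Th + V_BE + (β+1)I_B·R_E, so I_B = (2.41 − 0.7) / (5.43 + 251×0.33) = 0.0194 mA.
I_C = β·I_B = 250×0.0194 = 4.86 mA, and I_E = (β+1)I_B = 4.87 mA.
V_CE = V_CC − I_C·R_C − I_E·R_E = 12 − 4.86×0.56 − 4.87×0.33 = 7.67 V.
V_CE = 7.67 V > 0.2 V confirms active-region operation.

I_C ≈ 4.9 mA, V_CE ≈ 7.7 V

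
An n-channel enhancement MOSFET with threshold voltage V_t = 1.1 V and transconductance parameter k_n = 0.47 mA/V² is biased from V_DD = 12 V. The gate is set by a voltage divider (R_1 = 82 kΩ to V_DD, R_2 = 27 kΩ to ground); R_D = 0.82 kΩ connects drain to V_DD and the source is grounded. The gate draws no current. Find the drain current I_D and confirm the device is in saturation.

V_G = V_DD·R_2/(R_1+R_2) = 12×27/109 = 2.97 V. With the source grounded, V_GS = V_G = 2.97 V.
Assume saturation: I_D = (k_n/2)(V_GS − V_t)² = (0.47/2)×(2.97 − 1.1)² = 0.235×1.87² = 0.824 mA.
V_DS = V_DD − I_D·R_D = 12 − 0.824×0.82 = 11.3 V.
Saturation requires V_DS ≥ V_GS − V_t = 1.87 V; 11.3 ≥ 1.87 ✓.

I_D ≈ 0.82 mA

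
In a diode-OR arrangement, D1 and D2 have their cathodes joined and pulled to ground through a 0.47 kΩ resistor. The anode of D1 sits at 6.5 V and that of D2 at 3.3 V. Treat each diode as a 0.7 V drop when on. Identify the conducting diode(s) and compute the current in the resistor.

Assume both conduct. Then node N would need to be at both 6.5−0.7 = 5.8 V and 3.3−0.7 = 2.6 V, which is impossible.
Assume only D1 conducts: V_N = 6.5 − 0.7 = 5.8 V, so I_R = 5.8/0.47 = 12.3 mA.
Check D2: its anode-to-cathode voltage is 3.3 − 5.8 = -2.5 V < 0.7 V, so it is off. The assumption is consistent.

Only D1 conducts; I_R ≈ 12 mA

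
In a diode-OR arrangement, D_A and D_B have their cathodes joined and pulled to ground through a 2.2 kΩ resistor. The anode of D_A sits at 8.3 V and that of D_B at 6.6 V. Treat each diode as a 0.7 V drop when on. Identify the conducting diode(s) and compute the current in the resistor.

Assume both conduct. Then node N would need to be at both 8.3−0.7 = 7.6 V and 6.6−0.7 = 5.9 V, which is impossible.
Assume only D_A conducts: V_N = 8.3 − 0.7 = 7.6 V, so I_R = 7.6/2.2 = 3.45 mA.
Check D_B: its anode-to-cathode voltage is 6.6 − 7.6 = -1 V < 0.7 V, so it is off. The assumption is consistent.

Only D_A conducts; I_R ≈ 3.5 mA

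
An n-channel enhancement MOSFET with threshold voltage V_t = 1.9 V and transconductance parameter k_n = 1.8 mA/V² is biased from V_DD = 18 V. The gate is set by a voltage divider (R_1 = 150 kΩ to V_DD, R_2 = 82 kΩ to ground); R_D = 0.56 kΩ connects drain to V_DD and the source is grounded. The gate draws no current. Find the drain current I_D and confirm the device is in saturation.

I_D ≈ 18 mA

V_G = V_DD·R_2/(R_1+R_2) = 18×82/232 = 6.36 V. With the source grounded, V_GS = V_G = 6.36 V.
Assume saturation: I_D = (k_n/2)(V_GS − V_t)² = (1.8/2)×(6.36 − 1.9)² = 0.9×4.46² = 17.9 mA.
V_DS = V_DD − I_D·R_D = 18 − 17.9×0.56 = 7.97 V.
Saturation requires V_DS ≥ V_GS − V_t = 4.46 V; 7.97 ≥ 4.46 ✓.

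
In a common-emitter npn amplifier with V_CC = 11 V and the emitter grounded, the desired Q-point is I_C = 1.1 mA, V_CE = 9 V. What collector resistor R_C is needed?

Collector loop: V_CC = I_C·R_C + V_CE.
R_C = (V_CC − V_CE)/I_C = (11 − 9)/1.1 = 1.82 kΩ.

R_C ≈ 1.8 kΩ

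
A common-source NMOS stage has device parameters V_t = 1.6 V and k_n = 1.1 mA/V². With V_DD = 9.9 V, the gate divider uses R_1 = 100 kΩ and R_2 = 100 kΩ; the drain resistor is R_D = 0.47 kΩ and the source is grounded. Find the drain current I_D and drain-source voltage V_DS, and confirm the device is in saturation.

I_D ≈ 6.2 mA, V_DS ≈ 7 V

V_G = V_DD·R_2/(R_1+R_2) = 9.9×100/200 = 4.95 V. With the source grounded, V_GS = V_G = 4.95 V.
Assume saturation: I_D = (k_n/2)(V_GS − V_t)² = (1.1/2)×(4.95 − 1.6)² = 0.55×3.35² = 6.17 mA.
V_DS = V_DD − I_D·R_D = 9.9 − 6.17×0.47 = 7 V.
Saturation requires V_DS ≥ V_GS − V_t = 3.35 V; 7 ≥ 3.35 ✓.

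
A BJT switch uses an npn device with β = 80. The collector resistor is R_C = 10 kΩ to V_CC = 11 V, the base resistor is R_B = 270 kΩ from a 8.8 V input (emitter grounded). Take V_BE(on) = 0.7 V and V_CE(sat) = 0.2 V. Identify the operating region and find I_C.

saturation; I_C ≈ 1.1 mA

Assume active: I_B = (8.8 − 0.7)/270 = 0.03 mA, giving I_C = β·I_B = 2.4 mA.
But then V_CE = 11 − 2.4×10 = -13 V < V_CE(sat) = 0.2 V — impossible in the active region.
So the transistor is saturated. With V_CE = 0.2 V, I_C = (V_CC − 0.2)/R_C = 10.8/10 = 1.08 mA.
Check: β·I_B = 2.4 mA > I_C = 1.08 mA, confirming saturation.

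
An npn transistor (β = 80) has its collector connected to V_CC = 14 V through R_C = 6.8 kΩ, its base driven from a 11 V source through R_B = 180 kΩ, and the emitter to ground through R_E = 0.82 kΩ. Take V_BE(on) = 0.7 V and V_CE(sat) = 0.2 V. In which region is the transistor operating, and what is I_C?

saturation; I_C ≈ 1.8 mA

Assume active: I_B = (11 − 0.7)/(180 + 81×0.82) = 0.0418 mA, I_C = β·I_B = 3.34 mA.
Then V_CE = 14 − 3.34×6.8 − 3.39×0.82 = -11.5 V < 0.2 V — the active assumption fails.
Re-solve with V_CE = 0.2 V. KCL at the emitter: V_E/R_E = (V_BB−0.7−V_E)/R_B + (V_CC−0.2−V_E)/R_C, giving V_E = 1.52 V.
I_C = (V_CC − 0.2 − V_E)/R_C = (13.8 − 1.52)/6.8 = 1.81 mA.
Check: I_B = (10.3 − 1.52)/180 = 0.0488 mA, and β·I_B = 3.9 mA > I_C, confirming saturation.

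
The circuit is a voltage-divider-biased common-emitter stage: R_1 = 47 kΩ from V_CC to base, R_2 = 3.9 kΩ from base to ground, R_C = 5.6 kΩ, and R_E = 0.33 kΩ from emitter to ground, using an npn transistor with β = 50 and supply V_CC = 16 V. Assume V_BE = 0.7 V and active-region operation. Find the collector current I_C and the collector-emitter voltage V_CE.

I_C ≈ 1.3 mA, V_CE ≈ 8.4 V

Thevenize the base divider: V_Th = V_CC·R_2/(R_1+R_2) = 16×3.9/50.9 = 1.23 V, R_Th = R_1‖R_2 = 3.6 kΩ.
Base-emitter loop: V_Th = I_B·R_Th + V_BE + (β+1)I_B·R_E, so I_B = (1.23 − 0.7) / (3.6 + 51×0.33) = 0.0257 mA.
I_C = β·I_B = 50×0.0257 = 1.29 mA, and I_E = (β+1)I_B = 1.31 mA.
V_CE = V_CC − I_C·R_C − I_E·R_E = 16 − 1.29×5.6 − 1.31×0.33 = 8.36 V.
V_CE = 8.36 V > 0.2 V confirms active-region operation.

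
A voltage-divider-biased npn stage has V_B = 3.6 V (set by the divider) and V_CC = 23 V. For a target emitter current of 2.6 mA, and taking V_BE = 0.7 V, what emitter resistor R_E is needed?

V_E = V_B − V_BE = 3.6 − 0.7 = 2.9 V.
R_E = V_E / I_E = 2.9 / 2.6 = 1.12 kΩ.

R_E ≈ 1.1 kΩ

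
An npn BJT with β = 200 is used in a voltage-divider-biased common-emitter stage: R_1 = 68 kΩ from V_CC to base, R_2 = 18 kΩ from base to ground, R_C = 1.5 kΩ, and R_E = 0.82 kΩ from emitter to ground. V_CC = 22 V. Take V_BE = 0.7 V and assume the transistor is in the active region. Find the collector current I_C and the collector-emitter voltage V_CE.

Thevenize the base divider: V_Th = V_CC·R_2/(R_1+R_2) = 22×18/86 = 4.6 V, R_Th = R_1‖R_2 = 14.2 kΩ.
Base-emitter loop: V_Th = I_B·R_Th + V_BE + (β+1)I_B·R_E, so I_B = (4.6 − 0.7) / (14.2 + 201×0.82) = 0.0218 mA.
I_C = β·I_B = 200×0.0218 = 4.36 mA, and I_E = (β+1)I_B = 4.38 mA.
V_CE = V_CC − I_C·R_C − I_E·R_E = 22 − 4.36×1.5 − 4.38×0.82 = 11.9 V.
V_CE = 11.9 V > 0.2 V confirms active-region operation.

I_C ≈ 4.4 mA, V_CE ≈ 12 V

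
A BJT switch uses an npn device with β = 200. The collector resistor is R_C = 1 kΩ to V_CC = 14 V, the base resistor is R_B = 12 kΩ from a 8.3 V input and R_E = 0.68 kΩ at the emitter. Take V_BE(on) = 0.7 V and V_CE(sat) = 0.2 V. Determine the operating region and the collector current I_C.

Assume active: I_B = (8.3 − 0.7)/(12 + 201×0.68) = 0.0511 mA, I_C = β·I_B = 10.2 mA.
Then V_CE = 14 − 10.2×1 − 10.3×0.68 = -3.21 V < 0.2 V — the active assumption fails.
Re-solve with V_CE = 0.2 V. KCL at the emitter: V_E/R_E = (V_BB−0.7−V_E)/R_B + (V_CC−0.2−V_E)/R_C, giving V_E = 5.65 V.
I_C = (V_CC − 0.2 − V_E)/R_C = (13.8 − 5.65)/1 = 8.15 mA.
Check: I_B = (7.6 − 5.65)/12 = 0.162 mA, and β·I_B = 32.5 mA > I_C, confirming saturation.

saturation; I_C ≈ 8.1 mA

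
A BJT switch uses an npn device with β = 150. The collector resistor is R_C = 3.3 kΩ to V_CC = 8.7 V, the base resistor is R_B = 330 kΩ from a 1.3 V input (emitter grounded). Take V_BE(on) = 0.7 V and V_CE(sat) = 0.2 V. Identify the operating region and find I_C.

Assume active. Base-emitter loop: I_B = (V_BB − V_BE)/R_B = (1.3 − 0.7)/330 = 0.00182 mA.
I_C = β·I_B = 150×0.00182 = 0.273 mA.
V_CE = V_CC − I_C·R_C = 8.7 − 0.273×3.3 = 7.8 V > V_CE(sat), so the active-region assumption holds.

active; I_C ≈ 0.27 mA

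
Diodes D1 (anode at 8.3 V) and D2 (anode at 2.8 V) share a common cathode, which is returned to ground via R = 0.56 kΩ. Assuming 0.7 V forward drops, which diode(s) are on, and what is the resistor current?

Only D1 conducts; I_R ≈ 14 mA

Assume both conduct. Then node N would need to be at both 8.3−0.7 = 7.6 V and 2.8−0.7 = 2.1 V, which is impossible.
Assume only D1 conducts: V_N = 8.3 − 0.7 = 7.6 V, so I_R = 7.6/0.56 = 13.6 mA.
Check D2: its anode-to-cathode voltage is 2.8 − 7.6 = -4.8 V < 0.7 V, so it is off. The assumption is consistent.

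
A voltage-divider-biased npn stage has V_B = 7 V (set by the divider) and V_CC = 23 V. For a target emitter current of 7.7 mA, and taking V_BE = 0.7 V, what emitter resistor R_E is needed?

R_E ≈ 0.82 kΩ

V_E = V_B − V_BE = 7 − 0.7 = 6.3 V.
R_E = V_E / I_E = 6.3 / 7.7 = 0.818 kΩ.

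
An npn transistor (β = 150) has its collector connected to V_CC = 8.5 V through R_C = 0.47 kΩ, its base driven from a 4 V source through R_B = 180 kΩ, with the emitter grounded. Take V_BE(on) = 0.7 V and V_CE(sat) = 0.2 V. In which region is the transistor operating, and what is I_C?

active; I_C ≈ 2.8 mA

Assume active. Base-emitter loop: I_B = (V_BB − V_BE)/R_B = (4 − 0.7)/180 = 0.0183 mA.
I_C = β·I_B = 150×0.0183 = 2.75 mA.
V_CE = V_CC − I_C·R_C = 8.5 − 2.75×0.47 = 7.21 V > V_CE(sat), so the active-region assumption holds.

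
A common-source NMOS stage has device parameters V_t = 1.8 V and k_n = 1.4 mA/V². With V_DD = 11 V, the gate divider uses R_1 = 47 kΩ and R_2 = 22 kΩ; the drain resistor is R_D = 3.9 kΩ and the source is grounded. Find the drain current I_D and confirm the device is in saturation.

I_D ≈ 2 mA

V_G = V_DD·R_2/(R_1+R_2) = 11×22/69 = 3.51 V. With the source grounded, V_GS = V_G = 3.51 V.
Assume saturation: I_D = (k_n/2)(V_GS − V_t)² = (1.4/2)×(3.51 − 1.8)² = 0.7×1.71² = 2.04 mA.
V_DS = V_DD − I_D·R_D = 11 − 2.04×3.9 = 3.04 V.
Saturation requires V_DS ≥ V_GS − V_t = 1.71 V; 3.04 ≥ 1.71 ✓.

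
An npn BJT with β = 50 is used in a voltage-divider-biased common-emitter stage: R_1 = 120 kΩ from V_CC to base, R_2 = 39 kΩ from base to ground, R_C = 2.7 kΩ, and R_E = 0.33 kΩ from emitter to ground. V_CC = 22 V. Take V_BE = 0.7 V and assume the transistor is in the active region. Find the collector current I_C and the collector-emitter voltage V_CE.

Thevenize the base divider: V_Th = V_CC·R_2/(R_1+R_2) = 22×39/159 = 5.4 V, R_Th = R_1‖R_2 = 29.4 kΩ.
Base-emitter loop: V_Th = I_B·R_Th + V_BE + (β+1)I_B·R_E, so I_B = (5.4 − 0.7) / (29.4 + 51×0.33) = 0.102 mA.
I_C = β·I_B = 50×0.102 = 5.08 mA, and I_E = (β+1)I_B = 5.18 mA.
V_CE = V_CC − I_C·R_C − I_E·R_E = 22 − 5.08×2.7 − 5.18×0.33 = 6.59 V.
V_CE = 6.59 V > 0.2 V confirms active-region operation.

I_C ≈ 5.1 mA, V_CE ≈ 6.6 V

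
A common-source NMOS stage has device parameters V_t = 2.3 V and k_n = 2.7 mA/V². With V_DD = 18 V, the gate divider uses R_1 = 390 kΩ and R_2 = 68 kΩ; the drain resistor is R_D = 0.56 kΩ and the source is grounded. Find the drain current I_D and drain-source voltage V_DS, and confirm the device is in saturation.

I_D ≈ 0.19 mA, V_DS ≈ 18 V

V_G = V_DD·R_2/(R_1+R_2) = 18×68/458 = 2.67 V. With the source grounded, V_GS = V_G = 2.67 V.
Assume saturation: I_D = (k_n/2)(V_GS − V_t)² = (2.7/2)×(2.67 − 2.3)² = 1.35×0.372² = 0.187 mA.
V_DS = V_DD − I_D·R_D = 18 − 0.187×0.56 = 17.9 V.
Saturation requires V_DS ≥ V_GS − V_t = 0.372 V; 17.9 ≥ 0.372 ✓.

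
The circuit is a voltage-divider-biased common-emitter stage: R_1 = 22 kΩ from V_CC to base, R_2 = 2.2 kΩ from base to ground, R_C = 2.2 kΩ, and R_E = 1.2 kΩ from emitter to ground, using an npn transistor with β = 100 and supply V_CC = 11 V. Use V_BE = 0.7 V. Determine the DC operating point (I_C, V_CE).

Thevenize the base divider: V_Th = V_CC·R_2/(R_1+R_2) = 11×2.2/24.2 = 1 V, R_Th = R_1‖R_2 = 2 kΩ.
Base-emitter loop: V_Th = I_B·R_Th + V_BE + (β+1)I_B·R_E, so I_B = (1 − 0.7) / (2 + 101×1.2) = 0.00244 mA.
I_C = β·I_B = 100×0.00244 = 0.244 mA, and I_E = (β+1)I_B = 0.246 mA.
V_CE = V_CC − I_C·R_C − I_E·R_E = 11 − 0.244×2.2 − 0.246×1.2 = 10.2 V.
V_CE = 10.2 V > 0.2 V confirms active-region operation.

I_C ≈ 0.24 mA, V_CE ≈ 10 V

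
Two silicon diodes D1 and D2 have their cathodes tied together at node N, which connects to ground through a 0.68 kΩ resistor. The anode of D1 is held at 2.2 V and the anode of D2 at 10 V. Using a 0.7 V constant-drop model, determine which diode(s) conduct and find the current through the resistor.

Assume both conduct. Then node N would need to be at both 2.2−0.7 = 1.5 V and 10−0.7 = 9.3 V, which is impossible.
Assume only D2 conducts: V_N = 10 − 0.7 = 9.3 V, so I_R = 9.3/0.68 = 13.7 mA.
Check D1: its anode-to-cathode voltage is 2.2 − 9.3 = -7.1 V < 0.7 V, so it is off. The assumption is consistent.

Only D2 conducts; I_R ≈ 14 mA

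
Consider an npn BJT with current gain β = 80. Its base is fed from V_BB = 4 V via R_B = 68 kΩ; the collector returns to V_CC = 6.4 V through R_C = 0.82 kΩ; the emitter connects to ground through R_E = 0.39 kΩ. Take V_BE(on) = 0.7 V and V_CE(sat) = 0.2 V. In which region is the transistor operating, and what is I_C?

active; I_C ≈ 2.7 mA

Assume active. Base-emitter loop: I_B = (V_BB − V_BE)/(R_B + (β+1)R_E) = (4 − 0.7)/(68 + 81×0.39) = 0.0331 mA.
I_C = β·I_B = 80×0.0331 = 2.65 mA.
V_CE = V_CC − I_C·R_C − I_E·R_E = 6.4 − 2.65×0.82 − 2.68×0.39 = 3.18 V > V_CE(sat), so the active-region assumption holds.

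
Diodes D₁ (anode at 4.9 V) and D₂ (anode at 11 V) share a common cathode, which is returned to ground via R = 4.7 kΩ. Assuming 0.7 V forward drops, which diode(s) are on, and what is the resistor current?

Assume both conduct. Then node N would need to be at both 4.9−0.7 = 4.2 V and 11−0.7 = 10.3 V, which is impossible.
Assume only D₂ conducts: V_N = 11 − 0.7 = 10.3 V, so I_R = 10.3/4.7 = 2.19 mA.
Check D₁: its anode-to-cathode voltage is 4.9 − 10.3 = -5.4 V < 0.7 V, so it is off. The assumption is consistent.

Only D₂ conducts; I_R ≈ 2.2 mA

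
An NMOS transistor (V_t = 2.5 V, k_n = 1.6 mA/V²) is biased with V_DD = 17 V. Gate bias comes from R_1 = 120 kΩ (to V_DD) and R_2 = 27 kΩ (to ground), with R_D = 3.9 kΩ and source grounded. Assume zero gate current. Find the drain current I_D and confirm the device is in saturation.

I_D ≈ 0.31 mA

V_G = V_DD·R_2/(R_1+R_2) = 17×27/147 = 3.12 V. With the source grounded, V_GS = V_G = 3.12 V.
Assume saturation: I_D = (k_n/2)(V_GS − V_t)² = (1.6/2)×(3.12 − 2.5)² = 0.8×0.622² = 0.31 mA.
V_DS = V_DD − I_D·R_D = 17 − 0.31×3.9 = 15.8 V.
Saturation requires V_DS ≥ V_GS − V_t = 0.622 V; 15.8 ≥ 0.622 ✓.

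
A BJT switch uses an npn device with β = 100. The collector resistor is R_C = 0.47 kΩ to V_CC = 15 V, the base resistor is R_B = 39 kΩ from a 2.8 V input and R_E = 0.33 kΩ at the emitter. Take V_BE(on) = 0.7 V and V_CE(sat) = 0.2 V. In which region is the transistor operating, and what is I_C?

Assume active. Base-emitter loop: I_B = (V_BB − V_BE)/(R_B + (β+1)R_E) = (2.8 − 0.7)/(39 + 101×0.33) = 0.029 mA.
I_C = β·I_B = 100×0.029 = 2.9 mA.
V_CE = V_CC − I_C·R_C − I_E·R_E = 15 − 2.9×0.47 − 2.93×0.33 = 12.7 V > V_CE(sat), so the active-region assumption holds.

active; I_C ≈ 2.9 mA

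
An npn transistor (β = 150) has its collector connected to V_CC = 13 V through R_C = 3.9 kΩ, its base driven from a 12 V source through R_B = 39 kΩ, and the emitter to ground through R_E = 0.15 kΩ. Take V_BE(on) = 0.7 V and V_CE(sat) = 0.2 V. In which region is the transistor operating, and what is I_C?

saturation; I_C ≈ 3.2 mA

Assume active: I_B = (12 − 0.7)/(39 + 151×0.15) = 0.183 mA, I_C = β·I_B = 27.5 mA.
Then V_CE = 13 − 27.5×3.9 − 27.7×0.15 = -98.4 V < 0.2 V — the active assumption fails.
Re-solve with V_CE = 0.2 V. KCL at the emitter: V_E/R_E = (V_BB−0.7−V_E)/R_B + (V_CC−0.2−V_E)/R_C, giving V_E = 0.514 V.
I_C = (V_CC − 0.2 − V_E)/R_C = (12.8 − 0.514)/3.9 = 3.15 mA.
Check: I_B = (11.3 − 0.514)/39 = 0.277 mA, and β·I_B = 41.5 mA > I_C, confirming saturation.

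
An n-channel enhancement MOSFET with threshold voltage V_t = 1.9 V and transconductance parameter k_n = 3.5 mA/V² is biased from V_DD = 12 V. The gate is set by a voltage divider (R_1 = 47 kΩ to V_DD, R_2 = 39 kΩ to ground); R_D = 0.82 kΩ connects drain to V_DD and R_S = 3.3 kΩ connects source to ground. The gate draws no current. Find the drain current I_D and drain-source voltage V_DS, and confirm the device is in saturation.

I_D ≈ 0.86 mA, V_DS ≈ 8.5 V

V_G = V_DD·R_2/(R_1+R_2) = 12×39/86 = 5.44 V.
Assume saturation: I_D = (k_n/2)(V_GS − V_t)² with V_GS = V_G − I_D·R_S = 5.44 − 3.3·I_D.
Substituting gives 19.1·I_D² − 41.9·I_D + 22 = 0, with roots I_D = 0.861 or 1.34 mA.
The root I_D = 1.34 mA gives V_GS = 1.03 V ≤ V_t, so take I_D = 0.861 mA.
Then V_GS = 2.6 V and V_DS = V_DD − I_D(R_D+R_S) = 12 − 0.861×4.12 = 8.45 V.
Saturation requires V_DS ≥ V_GS − V_t = 0.701 V; 8.45 ≥ 0.701 ✓.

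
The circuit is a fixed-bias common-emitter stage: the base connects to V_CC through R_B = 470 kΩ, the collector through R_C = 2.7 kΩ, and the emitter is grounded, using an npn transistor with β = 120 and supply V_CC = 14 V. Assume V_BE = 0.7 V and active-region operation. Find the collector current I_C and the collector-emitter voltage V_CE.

Base loop: V_CC = I_B·R_B + V_BE, so I_B = (14 − 0.7)/470 kΩ = 0.0283 mA.
In the active region I_C = β·I_B = 120 × 0.0283 = 3.4 mA.
Collector loop: V_CE = V_CC − I_C·R_C = 14 − 3.4×2.7 = 4.83 V.
Since V_CE = 4.83 V > V_CE(sat) ≈ 0.2 V, the transistor is in the active region as assumed.

I_C ≈ 3.4 mA, V_CE ≈ 4.8 V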